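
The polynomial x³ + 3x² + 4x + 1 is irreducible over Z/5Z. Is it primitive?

No

Write f(x) = x³ + 3x² + 4x + 1.
|GF(5^3)^×| = 5^3 − 1 = 124. Prime factorization: 124 = 2^2·31.
f is primitive ⇔ x has order 124 in GF(5)[x]/(f), i.e. x^(124/q) ≠ 1 for each prime q | 124.
x^(62) mod f = 1
x^(4) mod f = x + 3.
Since x^(62) = 1, the order of x divides 62 < 124; not primitive.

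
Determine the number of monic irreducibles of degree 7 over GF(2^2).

2340

By the necklace-counting formula, N_4(7) = (1/7) Σ_{d|7} μ(7/d)·4^d.
Divisors of 7: 1, 7; μ(7/d) for each: -1, 1.
Σ = − 4^1 + 4^7 = 16380.
N = 16380/7 = 2340.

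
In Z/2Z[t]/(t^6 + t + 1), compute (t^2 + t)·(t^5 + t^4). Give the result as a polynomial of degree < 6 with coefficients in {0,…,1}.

Multiply in Z/2Z[t]: (t^2 + t)·(t^5 + t^4) = t^7 + t^5.
Reduce using t^6 ≡ t + 1 (mod t^6 + t + 1).
Reduced: t^5 + t^2 + t.

t^5 + t^2 + t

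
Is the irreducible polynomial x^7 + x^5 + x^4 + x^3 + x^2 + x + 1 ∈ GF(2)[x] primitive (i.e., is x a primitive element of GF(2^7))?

Yes

Write f(x) = x^7 + x^5 + x^4 + x^3 + x^2 + x + 1.
|GF(2^7)^×| = 2^7 − 1 = 127. Prime factorization: 127 = 127.
f is primitive ⇔ x has order 127 in GF(2)[x]/(f), i.e. x^(127/q) ≠ 1 for each prime q | 127.
x^(1) mod f = x.
None equal 1, so x has full order 127; f is primitive.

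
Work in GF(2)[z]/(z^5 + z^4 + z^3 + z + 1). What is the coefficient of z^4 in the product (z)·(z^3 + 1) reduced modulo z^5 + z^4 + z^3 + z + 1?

1

Multiply in GF(2)[z]: (z)·(z^3 + 1) = z^4 + z.
Reduced: z^4 + z.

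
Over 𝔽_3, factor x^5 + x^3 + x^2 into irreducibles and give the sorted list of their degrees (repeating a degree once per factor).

1, 1, 1, 2

Write g(x) = x^5 + x^3 + x^2.
Roots in 𝔽_3: g(0) = 0 → root; g(1) = 0 → root; g(2) = 2.
Linear factors from roots: (x), (x + 2).
Complete factorization: g(x) = (x + 2)·(x)^2·(x^2 + x + 2).
Factor degrees with multiplicity: 1 + 1 + 1 + 2 = 5.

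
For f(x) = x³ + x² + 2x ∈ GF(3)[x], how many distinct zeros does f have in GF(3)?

Evaluate at each of the 3 elements of GF(3):
f(0) = 0 → root; f(1) = 1; f(2) = 1.
Roots: {0}.

1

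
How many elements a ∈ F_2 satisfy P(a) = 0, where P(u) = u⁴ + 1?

1

Evaluate at each of the 2 elements of F_2:
P(0) = 1; P(1) = 0 → root.
Roots: {1}.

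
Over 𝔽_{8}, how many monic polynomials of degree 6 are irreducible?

By the necklace-counting formula, N_8(6) = (1/6) Σ_{d|6} μ(6/d)·8^d.
Divisors of 6: 1, 2, 3, 6; μ(6/d) for each: 1, -1, -1, 1.
Σ = 8^1 − 8^2 − 8^3 + 8^6 = 261576.
N = 261576/6 = 43596.

43596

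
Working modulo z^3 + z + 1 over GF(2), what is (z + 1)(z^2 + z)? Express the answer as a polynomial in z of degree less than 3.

1

Multiply in GF(2)[z]: (z + 1)·(z^2 + z) = z^3 + z.
Reduce using z^3 ≡ z + 1 (mod z^3 + z + 1).
Reduced: 1.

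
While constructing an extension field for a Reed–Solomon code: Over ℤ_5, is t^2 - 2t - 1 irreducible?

Write m(t) = t^2 - 2t - 1.
Check for roots in ℤ_5: m(0) = 4; m(1) = 3; m(2) = 4; m(3) = 2; m(4) = 2.
No roots. A degree-2 polynomial over a field with no linear factor is irreducible.

Yes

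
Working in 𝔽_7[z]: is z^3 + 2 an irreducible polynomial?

Write g(z) = z^3 + 2.
Check for roots in 𝔽_7: g(0) = 2; g(1) = 3; g(2) = 3; g(3) = 1; g(4) = 3; g(5) = 1; g(6) = 1.
No roots. A degree-3 polynomial over a field with no linear factor is irreducible.

Yes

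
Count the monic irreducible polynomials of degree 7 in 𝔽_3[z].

312

Gauss's count: N_{3}(7) = (1/7) Σ_{d|7} μ(7/d)·3^d.
Divisors of 7: 1, 7; μ(7/d) for each: -1, 1.
Σ = − 3^1 + 3^7 = 2184.
N = 2184/7 = 312.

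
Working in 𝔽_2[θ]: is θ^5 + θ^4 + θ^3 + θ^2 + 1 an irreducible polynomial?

Yes

Write g(θ) = θ^5 + θ^4 + θ^3 + θ^2 + 1.
Check for roots in 𝔽_2: g(0) = 1; g(1) = 1.
No roots, so no linear factors.
Monic irreducibles of degree 2 over GF(2): θ^2 + θ + 1.
None of them divide g (all give nonzero remainder).
No irreducible factor of degree ≤ 2 exists, so g is irreducible over GF(2).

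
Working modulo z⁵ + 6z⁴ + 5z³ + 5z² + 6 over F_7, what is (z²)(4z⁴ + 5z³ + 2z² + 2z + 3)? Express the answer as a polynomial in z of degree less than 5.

5z^4 + 4z + 2

Multiply in F_7[z]: (z²)·(4z⁴ + 5z³ + 2z² + 2z + 3) = 4z⁶ + 5z⁵ + 2z⁴ + 2z³ + 3z².
Reduce using z⁵ ≡ z⁴ + 2z³ + 2z² + 1 (mod z⁵ + 6z⁴ + 5z³ + 5z² + 6).
Reduced: 5z⁴ + 4z + 2.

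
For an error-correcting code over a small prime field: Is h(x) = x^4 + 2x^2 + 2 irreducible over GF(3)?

Check for roots in GF(3): h(0) = 2; h(1) = 2; h(2) = 2.
No roots, so no linear factors.
Monic irreducibles of degree 2 over GF(3): x^2 + 1, x^2 + x + 2, x^2 + 2x + 2.
None of them divide h (all give nonzero remainder).
No irreducible factor of degree ≤ 2 exists, so h is irreducible over GF(3).

Yes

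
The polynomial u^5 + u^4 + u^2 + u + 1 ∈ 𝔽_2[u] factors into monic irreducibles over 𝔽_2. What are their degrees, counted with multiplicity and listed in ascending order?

5

Write f(u) = u^5 + u^4 + u^2 + u + 1.
Roots in 𝔽_2: f(0) = 1; f(1) = 1.
Complete factorization: f(u) = (u^5 + u^4 + u^2 + u + 1).
Factor degrees with multiplicity: 5 = 5.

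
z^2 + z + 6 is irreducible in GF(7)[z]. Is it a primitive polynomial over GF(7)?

No

Write f(z) = z^2 + z + 6.
|GF(7^2)^×| = 7^2 − 1 = 48. Prime factorization: 48 = 2^4·3.
f is primitive ⇔ z has order 48 in GF(7)[z]/(f), i.e. z^(48/q) ≠ 1 for each prime q | 48.
z^(24) mod f = 6.
z^(16) mod f = 1
Since z^(16) = 1, the order of z divides 16 < 48; not primitive.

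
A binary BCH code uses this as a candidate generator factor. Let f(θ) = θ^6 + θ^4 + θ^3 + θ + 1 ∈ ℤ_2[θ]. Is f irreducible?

Yes

Check for roots in ℤ_2: f(0) = 1; f(1) = 1.
No roots, so no linear factors.
Monic irreducibles of degree 2 over GF(2): θ^2 + θ + 1.
None of them divide f (all give nonzero remainder).
Monic irreducibles of degree 3 over GF(2): θ^3 + θ + 1, θ^3 + θ^2 + 1.
None of them divide f (all give nonzero remainder).
No irreducible factor of degree ≤ 3 exists, so f is irreducible over GF(2).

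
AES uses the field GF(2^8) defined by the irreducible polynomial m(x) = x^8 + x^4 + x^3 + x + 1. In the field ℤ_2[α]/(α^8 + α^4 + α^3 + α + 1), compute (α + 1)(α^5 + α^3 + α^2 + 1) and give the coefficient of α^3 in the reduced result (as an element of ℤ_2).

Multiply in ℤ_2[α]: (α + 1)·(α^5 + α^3 + α^2 + 1) = α^6 + α^5 + α^4 + α^2 + α + 1.
Reduced: α^6 + α^5 + α^4 + α^2 + α + 1.

0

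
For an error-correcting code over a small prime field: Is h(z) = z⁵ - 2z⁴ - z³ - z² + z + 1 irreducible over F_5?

Check for roots in F_5: h(0) = 1; h(1) = 4; h(2) = 1; h(3) = 4; h(4) = 2.
No roots, so no linear factors.
Degree-2 irreducible divisors: test the 10 monic irreducibles of degree 2 over GF(5).
None of them divide h (all give nonzero remainder).
No irreducible factor of degree ≤ 2 exists, so h is irreducible over GF(5).

Yes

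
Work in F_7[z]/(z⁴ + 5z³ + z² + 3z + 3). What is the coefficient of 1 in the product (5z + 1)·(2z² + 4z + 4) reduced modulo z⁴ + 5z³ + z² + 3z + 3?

4

Multiply in F_7[z]: (5z + 1)·(2z² + 4z + 4) = 3z³ + z² + 3z + 4.
Reduced: 3z³ + z² + 3z + 4.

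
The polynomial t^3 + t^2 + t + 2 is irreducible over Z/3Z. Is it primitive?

Write f(t) = t^3 + t^2 + t + 2.
|GF(3^3)^×| = 3^3 − 1 = 26. Prime factorization: 26 = 2·13.
f is primitive ⇔ t has order 26 in GF(3)[t]/(f), i.e. t^(26/q) ≠ 1 for each prime q | 26.
t^(13) mod f = 1
t^(2) mod f = t^2.
Since t^(13) = 1, the order of t divides 13 < 26; not primitive.

No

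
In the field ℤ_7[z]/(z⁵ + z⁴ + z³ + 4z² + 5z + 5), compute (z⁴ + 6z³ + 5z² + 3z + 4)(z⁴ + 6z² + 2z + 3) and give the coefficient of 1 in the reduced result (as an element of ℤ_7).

3

Multiply in ℤ_7[z]: (z⁴ + 6z³ + 5z² + 3z + 4)·(z⁴ + 6z² + 2z + 3) = z⁸ + 6z⁷ + 4z⁶ + 6z⁵ + 4z³ + 3z² + 3z + 5.
Reduce using z⁵ ≡ 6z⁴ + 6z³ + 3z² + 2z + 2 (mod z⁵ + z⁴ + z³ + 4z² + 5z + 5).
Reduced: 6z⁴ + 4z³ + 6z² + 4z + 3.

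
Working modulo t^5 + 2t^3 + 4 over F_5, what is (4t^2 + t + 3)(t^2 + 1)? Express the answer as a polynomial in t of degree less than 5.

Multiply in F_5[t]: (4t^2 + t + 3)·(t^2 + 1) = 4t^4 + t^3 + 2t^2 + t + 3.
Reduced: 4t^4 + t^3 + 2t^2 + t + 3.

4t^4 + t^3 + 2t^2 + t + 3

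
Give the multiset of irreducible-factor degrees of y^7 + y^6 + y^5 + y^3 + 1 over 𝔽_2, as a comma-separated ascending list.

2, 2, 3

Write g(y) = y^7 + y^6 + y^5 + y^3 + 1.
Roots in 𝔽_2: g(0) = 1; g(1) = 1.
Complete factorization: g(y) = (y^2 + y + 1)^2·(y^3 + y^2 + 1).
Factor degrees with multiplicity: 2 + 2 + 3 = 7.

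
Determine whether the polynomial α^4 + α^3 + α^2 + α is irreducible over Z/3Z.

Write P(α) = α^4 + α^3 + α^2 + α.
Check for roots in Z/3Z: P(0) = 0 → root; P(1) = 1; P(2) = 0 → root.
P(0) = 0, so (α) divides P(α); P is reducible.

No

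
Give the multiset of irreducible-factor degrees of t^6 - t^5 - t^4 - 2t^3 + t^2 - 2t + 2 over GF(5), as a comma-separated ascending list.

6

Write h(t) = t^6 - t^5 - t^4 - 2t^3 + t^2 - 2t + 2.
Roots in GF(5): h(0) = 2; h(1) = 3; h(2) = 2; h(3) = 1; h(4) = 3.
Complete factorization: h(t) = (t^6 - t^5 - t^4 - 2t^3 + t^2 - 2t + 2).
Factor degrees with multiplicity: 6 = 6.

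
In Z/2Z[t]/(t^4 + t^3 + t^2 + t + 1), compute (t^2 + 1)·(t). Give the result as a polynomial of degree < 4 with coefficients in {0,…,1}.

t^3 + t

Multiply in Z/2Z[t]: (t^2 + 1)·(t) = t^3 + t.
Reduced: t^3 + t.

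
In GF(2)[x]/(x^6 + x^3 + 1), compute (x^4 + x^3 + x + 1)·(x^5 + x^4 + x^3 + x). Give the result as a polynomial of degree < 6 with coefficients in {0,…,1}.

x^5 + x^4 + x^3 + x^2 + x + 1

Multiply in GF(2)[x]: (x^4 + x^3 + x + 1)·(x^5 + x^4 + x^3 + x) = x^9 + x^5 + x^4 + x^3 + x^2 + x.
Reduce using x^6 ≡ x^3 + 1 (mod x^6 + x^3 + 1).
Reduced: x^5 + x^4 + x^3 + x^2 + x + 1.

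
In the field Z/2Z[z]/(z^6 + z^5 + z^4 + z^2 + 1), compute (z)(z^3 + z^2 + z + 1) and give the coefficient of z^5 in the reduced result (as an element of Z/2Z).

0

Multiply in Z/2Z[z]: (z)·(z^3 + z^2 + z + 1) = z^4 + z^3 + z^2 + z.
Reduced: z^4 + z^3 + z^2 + z.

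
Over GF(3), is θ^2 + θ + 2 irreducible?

Yes

Write h(θ) = θ^2 + θ + 2.
Check for roots in GF(3): h(0) = 2; h(1) = 1; h(2) = 2.
No roots. A degree-2 polynomial over a field with no linear factor is irreducible.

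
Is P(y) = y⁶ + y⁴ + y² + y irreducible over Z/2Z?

Check for roots in Z/2Z: P(0) = 0 → root; P(1) = 0 → root.
P(0) = 0, so (y) divides P(y); P is reducible.

No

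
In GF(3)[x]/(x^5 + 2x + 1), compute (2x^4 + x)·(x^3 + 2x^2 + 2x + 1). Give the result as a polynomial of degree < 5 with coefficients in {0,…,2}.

x^3 + x^2 + x + 2

Multiply in GF(3)[x]: (2x^4 + x)·(x^3 + 2x^2 + 2x + 1) = 2x^7 + x^6 + x^5 + 2x^3 + 2x^2 + x.
Reduce using x^5 ≡ x + 2 (mod x^5 + 2x + 1).
Reduced: x^3 + x^2 + x + 2.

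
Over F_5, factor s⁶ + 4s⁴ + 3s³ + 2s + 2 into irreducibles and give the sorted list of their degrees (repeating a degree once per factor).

6

Write h(s) = s⁶ + 4s⁴ + 3s³ + 2s + 2.
Roots in F_5: h(0) = 2; h(1) = 2; h(2) = 3; h(3) = 2; h(4) = 2.
Complete factorization: h(s) = (s⁶ + 4s⁴ + 3s³ + 2s + 2).
Factor degrees with multiplicity: 6 = 6.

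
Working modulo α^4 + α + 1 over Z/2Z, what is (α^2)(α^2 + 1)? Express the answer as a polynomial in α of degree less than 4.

Multiply in Z/2Z[α]: (α^2)·(α^2 + 1) = α^4 + α^2.
Reduce using α^4 ≡ α + 1 (mod α^4 + α + 1).
Reduced: α^2 + α + 1.

α^2 + α + 1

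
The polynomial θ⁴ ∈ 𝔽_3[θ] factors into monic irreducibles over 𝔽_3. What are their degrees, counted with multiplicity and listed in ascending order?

1, 1, 1, 1

Write f(θ) = θ⁴.
Roots in 𝔽_3: f(0) = 0 → root; f(1) = 1; f(2) = 1.
Linear factors from roots: (θ).
Complete factorization: f(θ) = (θ)^4.
Factor degrees with multiplicity: 1 + 1 + 1 + 1 = 4.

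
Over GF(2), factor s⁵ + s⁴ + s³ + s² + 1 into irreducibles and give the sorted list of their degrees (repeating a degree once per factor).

Write f(s) = s⁵ + s⁴ + s³ + s² + 1.
Roots in GF(2): f(0) = 1; f(1) = 1.
Complete factorization: f(s) = (s⁵ + s⁴ + s³ + s² + 1).
Factor degrees with multiplicity: 5 = 5.

5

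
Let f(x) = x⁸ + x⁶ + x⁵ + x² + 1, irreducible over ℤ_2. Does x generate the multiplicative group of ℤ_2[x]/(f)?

|GF(2^8)^×| = 2^8 − 1 = 255. Prime factorization: 255 = 3·5·17.
f is primitive ⇔ x has order 255 in GF(2)[x]/(f), i.e. x^(255/q) ≠ 1 for each prime q | 255.
x^(85) mod f = x⁷ + x³ + 1.
x^(51) mod f = x⁶ + x⁵ + 1.
x^(15) mod f = x⁷ + x⁶ + x⁵ + x⁴ + x² + x + 1.
None equal 1, so x has full order 255; f is primitive.

Yes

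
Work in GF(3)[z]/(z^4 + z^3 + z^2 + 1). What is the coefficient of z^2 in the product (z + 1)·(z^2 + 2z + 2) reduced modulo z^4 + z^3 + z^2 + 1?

Multiply in GF(3)[z]: (z + 1)·(z^2 + 2z + 2) = z^3 + z + 2.
Reduced: z^3 + z + 2.

0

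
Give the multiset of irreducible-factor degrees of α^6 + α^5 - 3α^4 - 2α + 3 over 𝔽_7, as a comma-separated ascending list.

1, 1, 2, 2

Write f(α) = α^6 + α^5 - 3α^4 - 2α + 3.
Linear factors from roots: (α - 1), (α + 3).
Complete factorization: f(α) = (α + 3)·(α - 1)·(α^2 + 3α + 1)·(α^2 + 3α - 1).
Factor degrees with multiplicity: 1 + 1 + 2 + 2 = 6.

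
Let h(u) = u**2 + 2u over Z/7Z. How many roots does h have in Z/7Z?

Evaluate at each of the 7 elements of Z/7Z:
h(0) = 0 → root; h(1) = 3; h(2) = 1; h(3) = 1; h(4) = 3; h(5) = 0 → root; h(6) = 6.
Roots: {0, 5}.

2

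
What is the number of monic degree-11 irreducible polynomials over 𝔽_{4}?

381300

Gauss's count: N_{4}(11) = (1/11) Σ_{d|11} μ(11/d)·4^d.
Divisors of 11: 1, 11; μ(11/d) for each: -1, 1.
Σ = − 4^1 + 4^11 = 4194300.
N = 4194300/11 = 381300.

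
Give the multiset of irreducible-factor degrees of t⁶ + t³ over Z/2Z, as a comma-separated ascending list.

1, 1, 1, 1, 2

Write f(t) = t⁶ + t³.
Roots in Z/2Z: f(0) = 0 → root; f(1) = 0 → root.
Linear factors from roots: (t), (t + 1).
Complete factorization: f(t) = (t + 1)·(t)^3·(t² + t + 1).
Factor degrees with multiplicity: 1 + 1 + 1 + 1 + 2 = 6.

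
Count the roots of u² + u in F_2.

2

Write P(u) = u² + u.
Evaluate at each of the 2 elements of F_2:
P(0) = 0 → root; P(1) = 0 → root.
Roots: {0, 1}.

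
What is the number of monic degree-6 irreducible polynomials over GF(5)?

2580

x^(5^6) − x is the product of all monic irreducibles of degree dividing 6; Möbius inversion gives N = (1/6) Σ μ(6/d)·5^d.
Divisors of 6: 1, 2, 3, 6; μ(6/d) for each: 1, -1, -1, 1.
Σ = 5^1 − 5^2 − 5^3 + 5^6 = 15480.
N = 15480/6 = 2580.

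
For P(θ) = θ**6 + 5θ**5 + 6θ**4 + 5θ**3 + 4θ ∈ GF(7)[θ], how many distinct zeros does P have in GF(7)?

4

Evaluate at each of the 7 elements of GF(7):
P(0) = 0 → root; P(1) = 0 → root; P(2) = 4; P(3) = 1; P(4) = 0 → root; P(5) = 1; P(6) = 0 → root.
Roots: {0, 1, 4, 6}.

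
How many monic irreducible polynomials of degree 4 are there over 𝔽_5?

The number of monic irreducibles of degree 4 over GF(5) is (1/4)·Σ_{d∣4} μ(4/d) 5^d.
Divisors of 4: 1, 2, 4; μ(4/d) for each: 0, -1, 1.
Σ = − 5^2 + 5^4 = 600.
N = 600/4 = 150.

150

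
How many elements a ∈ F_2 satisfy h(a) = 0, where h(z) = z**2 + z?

2

Evaluate at each of the 2 elements of F_2:
h(0) = 0 → root; h(1) = 0 → root.
Roots: {0, 1}.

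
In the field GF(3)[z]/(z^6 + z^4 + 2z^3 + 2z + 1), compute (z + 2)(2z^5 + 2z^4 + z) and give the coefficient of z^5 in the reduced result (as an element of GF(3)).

0

Multiply in GF(3)[z]: (z + 2)·(2z^5 + 2z^4 + z) = 2z^6 + z^4 + z^2 + 2z.
Reduce using z^6 ≡ 2z^4 + z^3 + z + 2 (mod z^6 + z^4 + 2z^3 + 2z + 1).
Reduced: 2z^4 + 2z^3 + z^2 + z + 1.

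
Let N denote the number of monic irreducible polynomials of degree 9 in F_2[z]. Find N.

56

By the necklace-counting formula, N_2(9) = (1/9) Σ_{d|9} μ(9/d)·2^d.
Divisors of 9: 1, 3, 9; μ(9/d) for each: 0, -1, 1.
Σ = − 2^3 + 2^9 = 504.
N = 504/9 = 56.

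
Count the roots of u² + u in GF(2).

Write P(u) = u² + u.
Evaluate at each of the 2 elements of GF(2):
P(0) = 0 → root; P(1) = 0 → root.
Roots: {0, 1}.

2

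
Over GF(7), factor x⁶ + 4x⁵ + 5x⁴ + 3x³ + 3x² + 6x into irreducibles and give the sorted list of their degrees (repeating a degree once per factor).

Write h(x) = x⁶ + 4x⁵ + 5x⁴ + 3x³ + 3x² + 6x.
Linear factors from roots: (x).
Complete factorization: h(x) = (x)·(x² + 5x + 5)·(x³ + 6x² + 5x + 4).
Factor degrees with multiplicity: 1 + 2 + 3 = 6.

1, 2, 3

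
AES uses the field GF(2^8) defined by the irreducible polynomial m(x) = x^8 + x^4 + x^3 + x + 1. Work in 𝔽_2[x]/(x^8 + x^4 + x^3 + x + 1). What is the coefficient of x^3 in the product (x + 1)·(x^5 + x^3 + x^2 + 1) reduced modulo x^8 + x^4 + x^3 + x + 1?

0

Multiply in 𝔽_2[x]: (x + 1)·(x^5 + x^3 + x^2 + 1) = x^6 + x^5 + x^4 + x^2 + x + 1.
Reduced: x^6 + x^5 + x^4 + x^2 + x + 1.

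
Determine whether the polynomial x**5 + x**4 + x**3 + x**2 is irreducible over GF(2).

No

Write f(x) = x**5 + x**4 + x**3 + x**2.
Check for roots in GF(2): f(0) = 0 → root; f(1) = 0 → root.
f(0) = 0, so (x) divides f(x); f is reducible.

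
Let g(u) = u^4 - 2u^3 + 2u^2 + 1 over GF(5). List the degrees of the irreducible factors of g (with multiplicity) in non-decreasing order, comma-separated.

4

Roots in GF(5): g(0) = 1; g(1) = 2; g(2) = 4; g(3) = 1; g(4) = 1.
Complete factorization: g(u) = (u^4 - 2u^3 + 2u^2 + 1).
Factor degrees with multiplicity: 4 = 4.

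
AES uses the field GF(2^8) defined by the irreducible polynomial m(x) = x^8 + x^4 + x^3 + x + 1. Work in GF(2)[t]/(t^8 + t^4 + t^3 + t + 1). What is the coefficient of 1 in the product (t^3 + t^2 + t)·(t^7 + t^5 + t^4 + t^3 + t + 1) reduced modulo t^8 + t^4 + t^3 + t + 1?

0

Multiply in GF(2)[t]: (t^3 + t^2 + t)·(t^7 + t^5 + t^4 + t^3 + t + 1) = t^10 + t^9 + t^6 + t.
Reduce using t^8 ≡ t^4 + t^3 + t + 1 (mod t^8 + t^4 + t^3 + t + 1).
Reduced: t^4 + t^3.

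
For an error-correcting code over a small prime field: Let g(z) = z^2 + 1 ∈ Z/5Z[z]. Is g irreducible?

No

Check for roots in Z/5Z: g(0) = 1; g(1) = 2; g(2) = 0 → root; g(3) = 0 → root; g(4) = 2.
g(2) = 0, so (z − 2) divides g(z); g is reducible.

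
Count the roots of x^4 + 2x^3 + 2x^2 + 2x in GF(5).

1

Write h(x) = x^4 + 2x^3 + 2x^2 + 2x.
Evaluate at each of the 5 elements of GF(5):
h(0) = 0 → root; h(1) = 2; h(2) = 4; h(3) = 4; h(4) = 4.
Roots: {0}.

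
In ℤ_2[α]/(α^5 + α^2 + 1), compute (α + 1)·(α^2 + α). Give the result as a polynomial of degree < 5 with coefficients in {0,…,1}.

α^3 + α

Multiply in ℤ_2[α]: (α + 1)·(α^2 + α) = α^3 + α.
Reduced: α^3 + α.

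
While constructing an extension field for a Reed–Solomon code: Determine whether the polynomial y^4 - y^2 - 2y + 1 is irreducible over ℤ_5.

Write g(y) = y^4 - y^2 - 2y + 1.
Check for roots in ℤ_5: g(0) = 1; g(1) = 4; g(2) = 4; g(3) = 2; g(4) = 3.
No roots, so no linear factors.
Degree-2 irreducible divisors: test the 10 monic irreducibles of degree 2 over GF(5).
None of them divide g (all give nonzero remainder).
No irreducible factor of degree ≤ 2 exists, so g is irreducible over GF(5).

Yes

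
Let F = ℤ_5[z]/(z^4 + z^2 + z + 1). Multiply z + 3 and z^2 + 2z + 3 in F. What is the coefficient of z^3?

1

Multiply in ℤ_5[z]: (z + 3)·(z^2 + 2z + 3) = z^3 + 4z + 4.
Reduced: z^3 + 4z + 4.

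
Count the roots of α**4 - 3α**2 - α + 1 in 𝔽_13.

4

Write f(α) = α**4 - 3α**2 - α + 1.
Evaluate at each of the 13 elements of 𝔽_13:
f(0) = 1; f(1) = 11; f(2) = 3; f(3) = 0 → root; f(4) = 10; f(5) = 0 → root; f(6) = 0 → root; f(7) = 12; f(8) = 10; f(9) = 5; f(10) = 6; f(11) = 7; f(12) = 0 → root.
Roots: {3, 5, 6, 12}.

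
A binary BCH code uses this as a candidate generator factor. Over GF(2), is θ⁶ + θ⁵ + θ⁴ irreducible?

Write m(θ) = θ⁶ + θ⁵ + θ⁴.
Check for roots in GF(2): m(0) = 0 → root; m(1) = 1.
m(0) = 0, so (θ) divides m(θ); m is reducible.

No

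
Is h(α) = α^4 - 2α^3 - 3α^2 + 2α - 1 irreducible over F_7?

Yes

Check for roots in F_7: h(0) = 6; h(1) = 4; h(2) = 5; h(3) = 5; h(4) = 3; h(5) = 1; h(6) = 4.
No roots, so no linear factors.
Degree-2 irreducible divisors: test the 21 monic irreducibles of degree 2 over GF(7).
None of them divide h (all give nonzero remainder).
No irreducible factor of degree ≤ 2 exists, so h is irreducible over GF(7).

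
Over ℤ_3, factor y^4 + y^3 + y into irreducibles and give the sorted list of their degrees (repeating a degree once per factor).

1, 1, 2

Write h(y) = y^4 + y^3 + y.
Roots in ℤ_3: h(0) = 0 → root; h(1) = 0 → root; h(2) = 2.
Linear factors from roots: (y), (y + 2).
Complete factorization: h(y) = (y)·(y + 2)·(y^2 + 2y + 2).
Factor degrees with multiplicity: 1 + 1 + 2 = 4.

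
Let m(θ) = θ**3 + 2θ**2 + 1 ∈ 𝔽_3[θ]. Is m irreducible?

Yes

Check for roots in 𝔽_3: m(0) = 1; m(1) = 1; m(2) = 2.
No roots. A degree-3 polynomial over a field with no linear factor is irreducible.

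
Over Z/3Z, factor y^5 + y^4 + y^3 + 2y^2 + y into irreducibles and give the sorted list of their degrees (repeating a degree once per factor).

Write f(y) = y^5 + y^4 + y^3 + 2y^2 + y.
Roots in Z/3Z: f(0) = 0 → root; f(1) = 0 → root; f(2) = 0 → root.
Linear factors from roots: (y), (y + 2), (y + 1).
Complete factorization: f(y) = (y)·(y + 1)·(y + 2)·(y^2 + y + 2).
Factor degrees with multiplicity: 1 + 1 + 1 + 2 = 5.

1, 1, 1, 2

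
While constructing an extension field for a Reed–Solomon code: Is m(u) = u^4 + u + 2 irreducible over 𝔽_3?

Yes

Check for roots in 𝔽_3: m(0) = 2; m(1) = 1; m(2) = 2.
No roots, so no linear factors.
Monic irreducibles of degree 2 over GF(3): u^2 + 1, u^2 + u + 2, u^2 + 2u + 2.
None of them divide m (all give nonzero remainder).
No irreducible factor of degree ≤ 2 exists, so m is irreducible over GF(3).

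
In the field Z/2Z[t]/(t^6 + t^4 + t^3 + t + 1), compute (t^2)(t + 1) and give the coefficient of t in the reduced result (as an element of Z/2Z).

Multiply in Z/2Z[t]: (t^2)·(t + 1) = t^3 + t^2.
Reduced: t^3 + t^2.

0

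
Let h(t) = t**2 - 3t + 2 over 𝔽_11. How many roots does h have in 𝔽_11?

2

Evaluate at each of the 11 elements of 𝔽_11:
h(0) = 2; h(1) = 0 → root; h(2) = 0 → root; h(3) = 2; h(4) = 6; h(5) = 1; h(6) = 9; h(7) = 8; h(8) = 9; h(9) = 1; h(10) = 6.
Roots: {1, 2}.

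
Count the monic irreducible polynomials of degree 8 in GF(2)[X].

By the necklace-counting formula, N_2(8) = (1/8) Σ_{d|8} μ(8/d)·2^d.
Divisors of 8: 1, 2, 4, 8; μ(8/d) for each: 0, 0, -1, 1.
Σ = − 2^4 + 2^8 = 240.
N = 240/8 = 30.

30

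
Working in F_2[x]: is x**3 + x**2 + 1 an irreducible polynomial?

Write g(x) = x**3 + x**2 + 1.
Check for roots in F_2: g(0) = 1; g(1) = 1.
No roots. A degree-3 polynomial over a field with no linear factor is irreducible.

Yes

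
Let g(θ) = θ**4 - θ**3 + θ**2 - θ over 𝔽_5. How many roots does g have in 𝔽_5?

Evaluate at each of the 5 elements of 𝔽_5:
g(0) = 0 → root; g(1) = 0 → root; g(2) = 0 → root; g(3) = 0 → root; g(4) = 4.
Roots: {0, 1, 2, 3}.

4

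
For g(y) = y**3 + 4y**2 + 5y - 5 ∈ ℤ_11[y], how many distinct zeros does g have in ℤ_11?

Evaluate at each of the 11 elements of ℤ_11:
g(0) = 6; g(1) = 5; g(2) = 7; g(3) = 7; g(4) = 0 → root; g(5) = 3; g(6) = 0 → root; g(7) = 8; g(8) = 0 → root; g(9) = 4; g(10) = 4.
Roots: {4, 6, 8}.

3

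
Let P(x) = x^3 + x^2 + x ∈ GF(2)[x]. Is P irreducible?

Check for roots in GF(2): P(0) = 0 → root; P(1) = 1.
P(0) = 0, so (x) divides P(x); P is reducible.

No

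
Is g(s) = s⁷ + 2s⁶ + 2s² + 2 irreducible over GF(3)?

Yes

Check for roots in GF(3): g(0) = 2; g(1) = 1; g(2) = 2.
No roots, so no linear factors.
Monic irreducibles of degree 2 over GF(3): s² + 1, s² + s + 2, s² + 2s + 2.
None of them divide g (all give nonzero remainder).
Degree-3 irreducible divisors: test the 8 monic irreducibles of degree 3 over GF(3).
None of them divide g (all give nonzero remainder).
No irreducible factor of degree ≤ 3 exists, so g is irreducible over GF(3).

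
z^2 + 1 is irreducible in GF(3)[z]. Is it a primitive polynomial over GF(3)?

Write f(z) = z^2 + 1.
|GF(3^2)^×| = 3^2 − 1 = 8. Prime factorization: 8 = 2^3.
f is primitive ⇔ z has order 8 in GF(3)[z]/(f), i.e. z^(8/q) ≠ 1 for each prime q | 8.
z^(4) mod f = 1
Since z^(4) = 1, the order of z divides 4 < 8; not primitive.

No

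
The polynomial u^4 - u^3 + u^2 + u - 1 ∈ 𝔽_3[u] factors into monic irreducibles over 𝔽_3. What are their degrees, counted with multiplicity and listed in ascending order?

4

Write h(u) = u^4 - u^3 + u^2 + u - 1.
Roots in 𝔽_3: h(0) = 2; h(1) = 1; h(2) = 1.
Complete factorization: h(u) = (u^4 - u^3 + u^2 + u - 1).
Factor degrees with multiplicity: 4 = 4.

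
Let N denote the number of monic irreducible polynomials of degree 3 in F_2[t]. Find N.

By the necklace-counting formula, N_2(3) = (1/3) Σ_{d|3} μ(3/d)·2^d.
Divisors of 3: 1, 3; μ(3/d) for each: -1, 1.
Σ = − 2^1 + 2^3 = 6.
N = 6/3 = 2.

2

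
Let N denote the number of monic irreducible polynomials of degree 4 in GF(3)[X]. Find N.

Gauss's count: N_{3}(4) = (1/4) Σ_{d|4} μ(4/d)·3^d.
Divisors of 4: 1, 2, 4; μ(4/d) for each: 0, -1, 1.
Σ = − 3^2 + 3^4 = 72.
N = 72/4 = 18.

18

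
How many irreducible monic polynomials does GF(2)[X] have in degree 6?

9

x^(2^6) − x is the product of all monic irreducibles of degree dividing 6; Möbius inversion gives N = (1/6) Σ μ(6/d)·2^d.
Divisors of 6: 1, 2, 3, 6; μ(6/d) for each: 1, -1, -1, 1.
Σ = 2^1 − 2^2 − 2^3 + 2^6 = 54.
N = 54/6 = 9.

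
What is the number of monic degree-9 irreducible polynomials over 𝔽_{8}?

14913024

The number of monic irreducibles of degree 9 over GF(8) is (1/9)·Σ_{d∣9} μ(9/d) 8^d.
Divisors of 9: 1, 3, 9; μ(9/d) for each: 0, -1, 1.
Σ = − 8^3 + 8^9 = 134217216.
N = 134217216/9 = 14913024.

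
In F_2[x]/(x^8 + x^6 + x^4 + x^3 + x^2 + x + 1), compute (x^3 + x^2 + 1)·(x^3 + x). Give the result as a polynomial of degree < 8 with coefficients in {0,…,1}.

x^6 + x^5 + x^4 + x

Multiply in F_2[x]: (x^3 + x^2 + 1)·(x^3 + x) = x^6 + x^5 + x^4 + x.
Reduced: x^6 + x^5 + x^4 + x.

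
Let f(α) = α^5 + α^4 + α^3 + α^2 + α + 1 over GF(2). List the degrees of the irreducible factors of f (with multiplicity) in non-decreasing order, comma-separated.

Roots in GF(2): f(0) = 1; f(1) = 0 → root.
Linear factors from roots: (α + 1).
Complete factorization: f(α) = (α + 1)·(α^2 + α + 1)^2.
Factor degrees with multiplicity: 1 + 2 + 2 = 5.

1, 2, 2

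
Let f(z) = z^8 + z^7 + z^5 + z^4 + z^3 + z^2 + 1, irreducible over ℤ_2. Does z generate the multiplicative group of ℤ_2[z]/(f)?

No

|GF(2^8)^×| = 2^8 − 1 = 255. Prime factorization: 255 = 3·5·17.
f is primitive ⇔ z has order 255 in GF(2)[z]/(f), i.e. z^(255/q) ≠ 1 for each prime q | 255.
z^(85) mod f = 1
z^(51) mod f = z^7 + z^6 + z^2 + 1.
z^(15) mod f = z^7 + z^4 + z^2.
Since z^(85) = 1, the order of z divides 85 < 255; not primitive.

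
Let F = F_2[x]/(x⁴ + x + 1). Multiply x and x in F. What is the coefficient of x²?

Multiply in F_2[x]: (x)·(x) = x².
Reduced: x².

1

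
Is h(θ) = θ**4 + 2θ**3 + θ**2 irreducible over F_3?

No

Check for roots in F_3: h(0) = 0 → root; h(1) = 1; h(2) = 0 → root.
h(0) = 0, so (θ) divides h(θ); h is reducible.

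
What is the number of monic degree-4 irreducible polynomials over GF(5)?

150

Gauss's count: N_{5}(4) = (1/4) Σ_{d|4} μ(4/d)·5^d.
Divisors of 4: 1, 2, 4; μ(4/d) for each: 0, -1, 1.
Σ = − 5^2 + 5^4 = 600.
N = 600/4 = 150.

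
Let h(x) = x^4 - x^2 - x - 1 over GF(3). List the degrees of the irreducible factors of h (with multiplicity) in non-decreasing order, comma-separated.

1, 1, 2

Roots in GF(3): h(0) = 2; h(1) = 1; h(2) = 0 → root.
Linear factors from roots: (x + 1).
Complete factorization: h(x) = (x + 1)^2·(x^2 + x - 1).
Factor degrees with multiplicity: 1 + 1 + 2 = 4.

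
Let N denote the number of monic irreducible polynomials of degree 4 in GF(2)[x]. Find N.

3

The number of monic irreducibles of degree 4 over GF(2) is (1/4)·Σ_{d∣4} μ(4/d) 2^d.
Divisors of 4: 1, 2, 4; μ(4/d) for each: 0, -1, 1.
Σ = − 2^2 + 2^4 = 12.
N = 12/4 = 3.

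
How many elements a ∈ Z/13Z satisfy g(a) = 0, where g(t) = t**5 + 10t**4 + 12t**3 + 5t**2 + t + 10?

Evaluate at each of the 13 elements of Z/13Z:
g(0) = 10; g(1) = 0 → root; g(2) = 8; g(3) = 5; g(4) = 0 → root; g(5) = 4; g(6) = 7; g(7) = 7; g(8) = 0 → root; g(9) = 9; g(10) = 9; g(11) = 8; g(12) = 11.
Roots: {1, 4, 8}.

3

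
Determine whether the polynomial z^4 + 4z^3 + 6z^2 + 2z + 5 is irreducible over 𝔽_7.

Write h(z) = z^4 + 4z^3 + 6z^2 + 2z + 5.
Check for roots in 𝔽_7: h(0) = 5; h(1) = 4; h(2) = 4; h(3) = 2; h(4) = 5; h(5) = 2; h(6) = 6.
No roots, so no linear factors.
Degree-2 irreducible divisors: test the 21 monic irreducibles of degree 2 over GF(7).
None of them divide h (all give nonzero remainder).
No irreducible factor of degree ≤ 2 exists, so h is irreducible over GF(7).

Yes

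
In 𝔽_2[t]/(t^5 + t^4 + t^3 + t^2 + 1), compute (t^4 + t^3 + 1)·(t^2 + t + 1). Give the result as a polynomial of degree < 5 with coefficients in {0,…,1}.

Multiply in 𝔽_2[t]: (t^4 + t^3 + 1)·(t^2 + t + 1) = t^6 + t^3 + t^2 + t + 1.
Reduce using t^5 ≡ t^4 + t^3 + t^2 + 1 (mod t^5 + t^4 + t^3 + t^2 + 1).
Reduced: t^3.

t^3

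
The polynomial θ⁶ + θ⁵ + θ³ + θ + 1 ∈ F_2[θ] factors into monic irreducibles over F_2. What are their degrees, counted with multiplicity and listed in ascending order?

2, 2, 2

Write h(θ) = θ⁶ + θ⁵ + θ³ + θ + 1.
Roots in F_2: h(0) = 1; h(1) = 1.
Complete factorization: h(θ) = (θ² + θ + 1)^3.
Factor degrees with multiplicity: 2 + 2 + 2 = 6.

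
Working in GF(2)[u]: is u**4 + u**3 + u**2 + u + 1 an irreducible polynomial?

Write P(u) = u**4 + u**3 + u**2 + u + 1.
Check for roots in GF(2): P(0) = 1; P(1) = 1.
No roots, so no linear factors.
Monic irreducibles of degree 2 over GF(2): u**2 + u + 1.
None of them divide P (all give nonzero remainder).
No irreducible factor of degree ≤ 2 exists, so P is irreducible over GF(2).

Yes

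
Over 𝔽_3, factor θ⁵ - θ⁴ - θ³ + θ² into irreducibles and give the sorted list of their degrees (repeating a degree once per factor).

Write g(θ) = θ⁵ - θ⁴ - θ³ + θ².
Roots in 𝔽_3: g(0) = 0 → root; g(1) = 0 → root; g(2) = 0 → root.
Linear factors from roots: (θ), (θ - 1), (θ + 1).
Complete factorization: g(θ) = (θ + 1)·(θ)^2·(θ - 1)^2.
Factor degrees with multiplicity: 1 + 1 + 1 + 1 + 1 = 5.

1, 1, 1, 1, 1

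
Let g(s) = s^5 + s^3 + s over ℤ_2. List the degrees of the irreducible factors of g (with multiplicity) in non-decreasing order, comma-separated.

1, 2, 2

Roots in ℤ_2: g(0) = 0 → root; g(1) = 1.
Linear factors from roots: (s).
Complete factorization: g(s) = (s)·(s^2 + s + 1)^2.
Factor degrees with multiplicity: 1 + 2 + 2 = 5.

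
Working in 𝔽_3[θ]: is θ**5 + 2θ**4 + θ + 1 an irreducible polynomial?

Yes

Write f(θ) = θ**5 + 2θ**4 + θ + 1.
Check for roots in 𝔽_3: f(0) = 1; f(1) = 2; f(2) = 1.
No roots, so no linear factors.
Monic irreducibles of degree 2 over GF(3): θ**2 + 1, θ**2 + θ + 2, θ**2 + 2θ + 2.
None of them divide f (all give nonzero remainder).
No irreducible factor of degree ≤ 2 exists, so f is irreducible over GF(3).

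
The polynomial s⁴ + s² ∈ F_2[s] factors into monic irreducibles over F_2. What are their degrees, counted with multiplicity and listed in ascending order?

Write g(s) = s⁴ + s².
Roots in F_2: g(0) = 0 → root; g(1) = 0 → root.
Linear factors from roots: (s), (s + 1).
Complete factorization: g(s) = (s)^2·(s + 1)^2.
Factor degrees with multiplicity: 1 + 1 + 1 + 1 = 4.

1, 1, 1, 1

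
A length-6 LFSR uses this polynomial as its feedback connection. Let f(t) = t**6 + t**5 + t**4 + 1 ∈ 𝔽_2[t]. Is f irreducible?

Check for roots in 𝔽_2: f(0) = 1; f(1) = 0 → root.
f(1) = 0, so (t − 1) divides f(t); f is reducible.

No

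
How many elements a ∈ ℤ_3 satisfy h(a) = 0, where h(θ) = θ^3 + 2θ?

3

Evaluate at each of the 3 elements of ℤ_3:
h(0) = 0 → root; h(1) = 0 → root; h(2) = 0 → root.
Roots: {0, 1, 2}.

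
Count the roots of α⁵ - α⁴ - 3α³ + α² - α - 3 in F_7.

3

Write P(α) = α⁵ - α⁴ - 3α³ + α² - α - 3.
Evaluate at each of the 7 elements of F_7:
P(0) = 4; P(1) = 1; P(2) = 5; P(3) = 0 → root; P(4) = 4; P(5) = 0 → root; P(6) = 0 → root.
Roots: {3, 5, 6}.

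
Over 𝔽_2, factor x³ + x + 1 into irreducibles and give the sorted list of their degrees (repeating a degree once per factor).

Write h(x) = x³ + x + 1.
Roots in 𝔽_2: h(0) = 1; h(1) = 1.
Complete factorization: h(x) = (x³ + x + 1).
Factor degrees with multiplicity: 3 = 3.

3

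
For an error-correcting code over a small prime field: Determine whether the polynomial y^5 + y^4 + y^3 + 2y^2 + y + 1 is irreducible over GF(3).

Write m(y) = y^5 + y^4 + y^3 + 2y^2 + y + 1.
Check for roots in GF(3): m(0) = 1; m(1) = 1; m(2) = 1.
No roots, so no linear factors.
Monic irreducibles of degree 2 over GF(3): y^2 + 1, y^2 + y + 2, y^2 + 2y + 2.
None of them divide m (all give nonzero remainder).
No irreducible factor of degree ≤ 2 exists, so m is irreducible over GF(3).

Yes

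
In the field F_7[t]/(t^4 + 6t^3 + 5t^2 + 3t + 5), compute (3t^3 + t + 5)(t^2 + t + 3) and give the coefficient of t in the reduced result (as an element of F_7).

Multiply in F_7[t]: (3t^3 + t + 5)·(t^2 + t + 3) = 3t^5 + 3t^4 + 3t^3 + 6t^2 + t + 1.
Reduce using t^4 ≡ t^3 + 2t^2 + 4t + 2 (mod t^4 + 6t^3 + 5t^2 + 3t + 5).
Reduced: t^3 + 2t^2 + 3t + 6.

3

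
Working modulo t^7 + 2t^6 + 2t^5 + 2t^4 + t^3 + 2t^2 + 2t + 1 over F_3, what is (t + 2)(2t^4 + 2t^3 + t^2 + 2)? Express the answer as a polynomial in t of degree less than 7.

Multiply in F_3[t]: (t + 2)·(2t^4 + 2t^3 + t^2 + 2) = 2t^5 + 2t^3 + 2t^2 + 2t + 1.
Reduced: 2t^5 + 2t^3 + 2t^2 + 2t + 1.

2t^5 + 2t^3 + 2t^2 + 2t + 1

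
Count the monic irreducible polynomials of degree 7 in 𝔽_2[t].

x^(2^7) − x is the product of all monic irreducibles of degree dividing 7; Möbius inversion gives N = (1/7) Σ μ(7/d)·2^d.
Divisors of 7: 1, 7; μ(7/d) for each: -1, 1.
Σ = − 2^1 + 2^7 = 126.
N = 126/7 = 18.

18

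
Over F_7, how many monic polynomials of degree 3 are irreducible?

x^(7^3) − x is the product of all monic irreducibles of degree dividing 3; Möbius inversion gives N = (1/3) Σ μ(3/d)·7^d.
Divisors of 3: 1, 3; μ(3/d) for each: -1, 1.
Σ = − 7^1 + 7^3 = 336.
N = 336/3 = 112.

112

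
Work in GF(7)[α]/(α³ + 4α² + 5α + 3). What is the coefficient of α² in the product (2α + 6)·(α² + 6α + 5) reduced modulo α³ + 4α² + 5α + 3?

Multiply in GF(7)[α]: (2α + 6)·(α² + 6α + 5) = 2α³ + 4α² + 4α + 2.
Reduce using α³ ≡ 3α² + 2α + 4 (mod α³ + 4α² + 5α + 3).
Reduced: 3α² + α + 3.

3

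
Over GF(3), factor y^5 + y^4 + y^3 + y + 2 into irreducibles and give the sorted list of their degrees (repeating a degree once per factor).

1, 1, 3

Write g(y) = y^5 + y^4 + y^3 + y + 2.
Roots in GF(3): g(0) = 2; g(1) = 0 → root; g(2) = 0 → root.
Linear factors from roots: (y + 2), (y + 1).
Complete factorization: g(y) = (y + 1)·(y + 2)·(y^3 + y^2 + 2y + 1).
Factor degrees with multiplicity: 1 + 1 + 3 = 5.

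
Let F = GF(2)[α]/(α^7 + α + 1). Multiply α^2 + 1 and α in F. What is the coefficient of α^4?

0

Multiply in GF(2)[α]: (α^2 + 1)·(α) = α^3 + α.
Reduced: α^3 + α.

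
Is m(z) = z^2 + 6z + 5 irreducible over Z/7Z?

No

Check for roots in Z/7Z: m(0) = 5; m(1) = 5; m(2) = 0 → root; m(3) = 4; m(4) = 3; m(5) = 4; m(6) = 0 → root.
m(2) = 0, so (z − 2) divides m(z); m is reducible.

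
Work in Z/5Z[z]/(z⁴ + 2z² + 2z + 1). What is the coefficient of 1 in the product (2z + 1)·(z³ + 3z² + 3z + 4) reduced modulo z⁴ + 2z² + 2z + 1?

2

Multiply in Z/5Z[z]: (2z + 1)·(z³ + 3z² + 3z + 4) = 2z⁴ + 2z³ + 4z² + z + 4.
Reduce using z⁴ ≡ 3z² + 3z + 4 (mod z⁴ + 2z² + 2z + 1).
Reduced: 2z³ + 2z + 2.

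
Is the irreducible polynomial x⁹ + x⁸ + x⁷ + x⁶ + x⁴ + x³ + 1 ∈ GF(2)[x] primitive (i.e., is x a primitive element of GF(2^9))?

Write f(x) = x⁹ + x⁸ + x⁷ + x⁶ + x⁴ + x³ + 1.
|GF(2^9)^×| = 2^9 − 1 = 511. Prime factorization: 511 = 7·73.
f is primitive ⇔ x has order 511 in GF(2)[x]/(f), i.e. x^(511/q) ≠ 1 for each prime q | 511.
x^(73) mod f = x⁸ + x⁷ + x⁶ + x³ + x + 1.
x^(7) mod f = x⁷.
None equal 1, so x has full order 511; f is primitive.

Yes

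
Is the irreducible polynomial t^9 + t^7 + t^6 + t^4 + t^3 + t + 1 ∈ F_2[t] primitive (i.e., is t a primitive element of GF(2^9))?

Write f(t) = t^9 + t^7 + t^6 + t^4 + t^3 + t + 1.
|GF(2^9)^×| = 2^9 − 1 = 511. Prime factorization: 511 = 7·73.
f is primitive ⇔ t has order 511 in GF(2)[t]/(f), i.e. t^(511/q) ≠ 1 for each prime q | 511.
t^(73) mod f = t^6 + t^5 + t^4 + t^3 + t^2 + t + 1.
t^(7) mod f = t^7.
None equal 1, so t has full order 511; f is primitive.

Yes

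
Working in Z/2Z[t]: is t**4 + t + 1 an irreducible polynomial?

Write f(t) = t**4 + t + 1.
Check for roots in Z/2Z: f(0) = 1; f(1) = 1.
No roots, so no linear factors.
Monic irreducibles of degree 2 over GF(2): t**2 + t + 1.
None of them divide f (all give nonzero remainder).
No irreducible factor of degree ≤ 2 exists, so f is irreducible over GF(2).

Yes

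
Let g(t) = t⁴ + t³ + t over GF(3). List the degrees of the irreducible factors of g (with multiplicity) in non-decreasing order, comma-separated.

Roots in GF(3): g(0) = 0 → root; g(1) = 0 → root; g(2) = 2.
Linear factors from roots: (t), (t - 1).
Complete factorization: g(t) = (t)·(t - 1)·(t² - t - 1).
Factor degrees with multiplicity: 1 + 1 + 2 = 4.

1, 1, 2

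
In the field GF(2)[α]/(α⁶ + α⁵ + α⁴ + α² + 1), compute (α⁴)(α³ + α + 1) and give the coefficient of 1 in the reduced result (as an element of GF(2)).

1

Multiply in GF(2)[α]: (α⁴)·(α³ + α + 1) = α⁷ + α⁵ + α⁴.
Reduce using α⁶ ≡ α⁵ + α⁴ + α² + 1 (mod α⁶ + α⁵ + α⁴ + α² + 1).
Reduced: α⁵ + α³ + α² + α + 1.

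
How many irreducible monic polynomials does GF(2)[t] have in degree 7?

18

The number of monic irreducibles of degree 7 over GF(2) is (1/7)·Σ_{d∣7} μ(7/d) 2^d.
Divisors of 7: 1, 7; μ(7/d) for each: -1, 1.
Σ = − 2^1 + 2^7 = 126.
N = 126/7 = 18.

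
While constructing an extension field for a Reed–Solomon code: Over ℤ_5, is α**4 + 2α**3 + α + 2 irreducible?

Write f(α) = α**4 + 2α**3 + α + 2.
Check for roots in ℤ_5: f(0) = 2; f(1) = 1; f(2) = 1; f(3) = 0 → root; f(4) = 0 → root.
f(3) = 0, so (α − 3) divides f(α); f is reducible.

No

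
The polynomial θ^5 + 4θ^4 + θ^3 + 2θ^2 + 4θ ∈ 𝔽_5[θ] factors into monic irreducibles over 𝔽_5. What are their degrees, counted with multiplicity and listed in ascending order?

Write g(θ) = θ^5 + 4θ^4 + θ^3 + 2θ^2 + 4θ.
Roots in 𝔽_5: g(0) = 0 → root; g(1) = 2; g(2) = 0 → root; g(3) = 4; g(4) = 0 → root.
Linear factors from roots: (θ), (θ + 3), (θ + 1).
Complete factorization: g(θ) = (θ)·(θ + 1)·(θ + 3)·(θ^2 + 3).
Factor degrees with multiplicity: 1 + 1 + 1 + 2 = 5.

1, 1, 1, 2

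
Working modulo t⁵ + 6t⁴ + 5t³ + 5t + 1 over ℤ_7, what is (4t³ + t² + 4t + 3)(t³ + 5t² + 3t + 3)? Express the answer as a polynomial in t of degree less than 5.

Multiply in ℤ_7[t]: (4t³ + t² + 4t + 3)·(t³ + 5t² + 3t + 3) = 4t⁶ + 3t³ + 2t² + 2.
Reduce using t⁵ ≡ t⁴ + 2t³ + 2t + 6 (mod t⁵ + 6t⁴ + 5t³ + 5t + 1).
Reduced: 5t⁴ + 4t³ + 3t² + 4t + 5.

5t^4 + 4t^3 + 3t^2 + 4t + 5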